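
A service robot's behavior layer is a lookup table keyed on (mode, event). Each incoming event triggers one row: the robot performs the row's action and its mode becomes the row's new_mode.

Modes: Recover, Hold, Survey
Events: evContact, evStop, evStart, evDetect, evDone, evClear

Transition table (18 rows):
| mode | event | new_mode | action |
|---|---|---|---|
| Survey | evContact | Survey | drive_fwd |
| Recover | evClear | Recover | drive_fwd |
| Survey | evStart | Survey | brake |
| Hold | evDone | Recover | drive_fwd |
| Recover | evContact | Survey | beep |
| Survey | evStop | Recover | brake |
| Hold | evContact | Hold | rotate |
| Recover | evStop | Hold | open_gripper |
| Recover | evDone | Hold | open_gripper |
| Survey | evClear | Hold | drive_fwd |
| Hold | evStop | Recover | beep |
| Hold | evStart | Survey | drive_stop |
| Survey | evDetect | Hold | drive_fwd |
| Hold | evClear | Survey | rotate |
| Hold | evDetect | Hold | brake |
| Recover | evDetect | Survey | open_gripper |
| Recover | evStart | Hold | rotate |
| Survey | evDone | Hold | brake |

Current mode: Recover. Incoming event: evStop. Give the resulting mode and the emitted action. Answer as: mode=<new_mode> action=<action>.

mode=Hold action=open_gripper

current mode = Recover; filter table to that mode:
  (Recover, evClear) → (Recover, drive_fwd)
  (Recover, evContact) → (Survey, beep)
  (Recover, evStop) → (Hold, open_gripper)  ← event matches
  (Recover, evDone) → (Hold, open_gripper)
  (Recover, evDetect) → (Survey, open_gripper)
  (Recover, evStart) → (Hold, rotate)
event = evStop selects (Hold, open_gripper)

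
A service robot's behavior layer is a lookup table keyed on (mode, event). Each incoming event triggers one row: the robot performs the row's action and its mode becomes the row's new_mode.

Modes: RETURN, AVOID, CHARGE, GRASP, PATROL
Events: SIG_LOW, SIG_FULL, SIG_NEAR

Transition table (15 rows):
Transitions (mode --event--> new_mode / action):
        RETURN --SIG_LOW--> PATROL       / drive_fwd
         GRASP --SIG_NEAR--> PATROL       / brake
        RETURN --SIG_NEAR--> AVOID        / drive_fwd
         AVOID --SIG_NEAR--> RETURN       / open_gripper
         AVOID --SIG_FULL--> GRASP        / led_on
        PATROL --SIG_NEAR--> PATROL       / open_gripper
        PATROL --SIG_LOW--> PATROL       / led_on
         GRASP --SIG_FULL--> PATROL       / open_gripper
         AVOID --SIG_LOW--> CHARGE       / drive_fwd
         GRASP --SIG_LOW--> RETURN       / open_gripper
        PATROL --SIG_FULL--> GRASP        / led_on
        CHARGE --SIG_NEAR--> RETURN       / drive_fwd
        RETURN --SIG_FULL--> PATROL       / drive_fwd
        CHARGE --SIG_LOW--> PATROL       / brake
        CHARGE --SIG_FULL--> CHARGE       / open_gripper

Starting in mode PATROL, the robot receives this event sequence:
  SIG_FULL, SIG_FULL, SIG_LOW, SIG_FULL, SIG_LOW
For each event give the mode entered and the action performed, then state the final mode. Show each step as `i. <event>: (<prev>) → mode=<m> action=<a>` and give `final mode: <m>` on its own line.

final mode: RETURN

1. SIG_FULL: (PATROL) → mode=GRASP action=led_on
2. SIG_FULL: (GRASP) → mode=PATROL action=open_gripper
3. SIG_LOW: (PATROL) → mode=PATROL action=led_on
4. SIG_FULL: (PATROL) → mode=GRASP action=led_on
5. SIG_LOW: (GRASP) → mode=RETURN action=open_gripper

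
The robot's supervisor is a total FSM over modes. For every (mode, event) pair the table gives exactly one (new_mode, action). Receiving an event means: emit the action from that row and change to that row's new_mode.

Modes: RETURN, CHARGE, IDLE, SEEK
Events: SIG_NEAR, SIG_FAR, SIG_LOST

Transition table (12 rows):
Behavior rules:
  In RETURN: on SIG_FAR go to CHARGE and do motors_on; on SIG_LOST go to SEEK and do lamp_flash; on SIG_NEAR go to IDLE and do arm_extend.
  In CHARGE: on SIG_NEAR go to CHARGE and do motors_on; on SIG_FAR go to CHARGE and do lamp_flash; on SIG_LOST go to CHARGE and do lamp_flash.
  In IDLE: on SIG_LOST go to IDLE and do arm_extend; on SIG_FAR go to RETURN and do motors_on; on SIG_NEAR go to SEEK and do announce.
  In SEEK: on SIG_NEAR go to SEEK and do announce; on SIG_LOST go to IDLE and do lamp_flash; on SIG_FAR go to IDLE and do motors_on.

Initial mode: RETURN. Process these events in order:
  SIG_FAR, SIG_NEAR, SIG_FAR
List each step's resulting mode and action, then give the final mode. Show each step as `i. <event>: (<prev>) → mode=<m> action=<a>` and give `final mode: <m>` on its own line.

final mode: CHARGE

1. SIG_FAR: (RETURN) → mode=CHARGE action=motors_on
2. SIG_NEAR: (CHARGE) → mode=CHARGE action=motors_on
3. SIG_FAR: (CHARGE) → mode=CHARGE action=lamp_flash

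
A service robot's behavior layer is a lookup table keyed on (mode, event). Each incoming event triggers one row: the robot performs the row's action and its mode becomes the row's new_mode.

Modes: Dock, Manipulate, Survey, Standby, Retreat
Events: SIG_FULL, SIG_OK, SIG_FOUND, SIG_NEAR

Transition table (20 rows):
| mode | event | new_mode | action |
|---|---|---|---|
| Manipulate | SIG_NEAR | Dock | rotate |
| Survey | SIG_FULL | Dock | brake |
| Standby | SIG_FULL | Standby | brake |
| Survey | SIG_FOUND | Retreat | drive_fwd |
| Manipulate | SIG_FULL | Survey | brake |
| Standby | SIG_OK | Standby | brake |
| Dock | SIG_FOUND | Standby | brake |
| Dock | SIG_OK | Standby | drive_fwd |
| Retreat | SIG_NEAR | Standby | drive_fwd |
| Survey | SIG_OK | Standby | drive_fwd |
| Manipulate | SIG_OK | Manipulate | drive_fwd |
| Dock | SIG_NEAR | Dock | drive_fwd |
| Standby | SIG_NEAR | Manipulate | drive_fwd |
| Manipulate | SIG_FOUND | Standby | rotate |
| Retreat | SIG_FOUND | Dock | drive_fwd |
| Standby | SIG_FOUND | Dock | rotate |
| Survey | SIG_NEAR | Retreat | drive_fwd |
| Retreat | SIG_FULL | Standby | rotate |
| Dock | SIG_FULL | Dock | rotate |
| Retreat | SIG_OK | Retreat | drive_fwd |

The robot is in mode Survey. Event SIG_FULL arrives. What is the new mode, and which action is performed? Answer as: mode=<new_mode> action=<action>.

mode=Dock action=brake

current mode = Survey; filter table to that mode:
  (Survey, SIG_FULL) → (Dock, brake)  ← event matches
  (Survey, SIG_FOUND) → (Retreat, drive_fwd)
  (Survey, SIG_OK) → (Standby, drive_fwd)
  (Survey, SIG_NEAR) → (Retreat, drive_fwd)
event = SIG_FULL selects (Dock, brake)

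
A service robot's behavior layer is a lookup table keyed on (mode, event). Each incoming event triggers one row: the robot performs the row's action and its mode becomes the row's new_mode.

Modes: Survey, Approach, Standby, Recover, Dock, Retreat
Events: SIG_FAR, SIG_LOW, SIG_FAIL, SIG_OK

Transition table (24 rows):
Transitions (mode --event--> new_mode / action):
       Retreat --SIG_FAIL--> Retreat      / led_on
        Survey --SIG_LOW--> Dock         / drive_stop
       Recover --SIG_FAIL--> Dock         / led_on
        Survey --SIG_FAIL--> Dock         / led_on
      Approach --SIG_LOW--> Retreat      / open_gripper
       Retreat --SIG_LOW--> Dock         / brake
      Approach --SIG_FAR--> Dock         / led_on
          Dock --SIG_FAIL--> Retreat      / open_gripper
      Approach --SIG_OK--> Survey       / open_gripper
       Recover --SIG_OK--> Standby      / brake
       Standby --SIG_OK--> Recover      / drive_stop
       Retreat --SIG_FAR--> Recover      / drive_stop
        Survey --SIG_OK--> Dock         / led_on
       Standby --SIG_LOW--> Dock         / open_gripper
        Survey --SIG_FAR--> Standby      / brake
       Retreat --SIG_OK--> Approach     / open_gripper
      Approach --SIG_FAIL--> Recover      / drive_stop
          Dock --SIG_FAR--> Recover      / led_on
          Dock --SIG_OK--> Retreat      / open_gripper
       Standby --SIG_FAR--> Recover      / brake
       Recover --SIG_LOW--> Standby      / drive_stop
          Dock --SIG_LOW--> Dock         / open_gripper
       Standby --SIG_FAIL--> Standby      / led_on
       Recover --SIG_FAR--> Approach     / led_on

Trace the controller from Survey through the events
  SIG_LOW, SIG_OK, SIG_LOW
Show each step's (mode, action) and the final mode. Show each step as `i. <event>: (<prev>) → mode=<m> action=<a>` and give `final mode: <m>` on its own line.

1. SIG_LOW: (Survey) → mode=Dock action=drive_stop
2. SIG_OK: (Dock) → mode=Retreat action=open_gripper
3. SIG_LOW: (Retreat) → mode=Dock action=brake

final mode: Dock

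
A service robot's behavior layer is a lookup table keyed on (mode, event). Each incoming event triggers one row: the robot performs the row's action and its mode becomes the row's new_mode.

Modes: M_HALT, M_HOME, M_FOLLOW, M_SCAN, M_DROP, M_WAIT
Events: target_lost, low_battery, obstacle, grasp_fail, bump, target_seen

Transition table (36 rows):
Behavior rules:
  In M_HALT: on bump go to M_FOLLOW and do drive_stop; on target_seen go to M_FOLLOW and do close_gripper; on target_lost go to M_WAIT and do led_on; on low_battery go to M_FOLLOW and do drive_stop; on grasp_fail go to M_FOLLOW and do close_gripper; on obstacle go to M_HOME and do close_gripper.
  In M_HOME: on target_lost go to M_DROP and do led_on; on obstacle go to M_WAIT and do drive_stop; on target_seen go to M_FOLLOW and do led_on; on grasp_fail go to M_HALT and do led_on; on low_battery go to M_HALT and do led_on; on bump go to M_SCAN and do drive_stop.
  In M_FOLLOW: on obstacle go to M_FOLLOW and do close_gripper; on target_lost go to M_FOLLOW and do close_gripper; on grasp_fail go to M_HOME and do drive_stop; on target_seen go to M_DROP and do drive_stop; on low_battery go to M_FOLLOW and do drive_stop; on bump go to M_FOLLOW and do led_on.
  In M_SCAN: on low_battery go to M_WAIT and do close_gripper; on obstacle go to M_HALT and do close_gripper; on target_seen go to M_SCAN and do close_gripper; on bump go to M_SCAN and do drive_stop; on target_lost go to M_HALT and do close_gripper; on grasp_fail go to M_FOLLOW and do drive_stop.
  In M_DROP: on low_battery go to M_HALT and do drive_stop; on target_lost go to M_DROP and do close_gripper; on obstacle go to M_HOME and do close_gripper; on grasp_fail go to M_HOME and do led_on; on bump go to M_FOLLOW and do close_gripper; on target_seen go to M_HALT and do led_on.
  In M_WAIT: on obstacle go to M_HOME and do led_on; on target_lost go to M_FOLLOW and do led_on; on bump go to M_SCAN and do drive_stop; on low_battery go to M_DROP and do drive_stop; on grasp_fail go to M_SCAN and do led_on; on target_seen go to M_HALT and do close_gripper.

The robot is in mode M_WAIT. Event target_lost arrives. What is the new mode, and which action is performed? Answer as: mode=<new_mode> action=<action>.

current mode = M_WAIT; filter table to that mode:
  (M_WAIT, obstacle) → (M_HOME, led_on)
  (M_WAIT, target_lost) → (M_FOLLOW, led_on)  ← event matches
  (M_WAIT, bump) → (M_SCAN, drive_stop)
  (M_WAIT, low_battery) → (M_DROP, drive_stop)
  (M_WAIT, grasp_fail) → (M_SCAN, led_on)
  (M_WAIT, target_seen) → (M_HALT, close_gripper)
event = target_lost selects (M_FOLLOW, led_on)

mode=M_FOLLOW action=led_on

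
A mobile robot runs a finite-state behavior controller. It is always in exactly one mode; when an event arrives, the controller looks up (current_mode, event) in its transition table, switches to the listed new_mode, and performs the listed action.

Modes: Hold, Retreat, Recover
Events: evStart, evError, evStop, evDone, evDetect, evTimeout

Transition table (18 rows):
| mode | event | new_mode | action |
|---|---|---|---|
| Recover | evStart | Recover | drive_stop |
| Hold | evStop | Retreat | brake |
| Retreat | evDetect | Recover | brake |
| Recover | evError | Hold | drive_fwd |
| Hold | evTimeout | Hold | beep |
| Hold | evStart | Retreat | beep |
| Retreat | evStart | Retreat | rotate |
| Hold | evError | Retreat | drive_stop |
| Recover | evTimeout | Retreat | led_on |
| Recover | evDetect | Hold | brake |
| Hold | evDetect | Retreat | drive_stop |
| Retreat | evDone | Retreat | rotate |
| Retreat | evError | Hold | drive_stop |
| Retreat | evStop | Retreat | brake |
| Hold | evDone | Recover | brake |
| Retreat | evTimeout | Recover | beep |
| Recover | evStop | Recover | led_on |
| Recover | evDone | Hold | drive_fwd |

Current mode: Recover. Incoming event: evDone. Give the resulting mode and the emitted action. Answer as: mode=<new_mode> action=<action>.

current mode = Recover; filter table to that mode:
  (Recover, evStart) → (Recover, drive_stop)
  (Recover, evError) → (Hold, drive_fwd)
  (Recover, evTimeout) → (Retreat, led_on)
  (Recover, evDetect) → (Hold, brake)
  (Recover, evStop) → (Recover, led_on)
  (Recover, evDone) → (Hold, drive_fwd)  ← event matches
event = evDone selects (Hold, drive_fwd)

mode=Hold action=drive_fwd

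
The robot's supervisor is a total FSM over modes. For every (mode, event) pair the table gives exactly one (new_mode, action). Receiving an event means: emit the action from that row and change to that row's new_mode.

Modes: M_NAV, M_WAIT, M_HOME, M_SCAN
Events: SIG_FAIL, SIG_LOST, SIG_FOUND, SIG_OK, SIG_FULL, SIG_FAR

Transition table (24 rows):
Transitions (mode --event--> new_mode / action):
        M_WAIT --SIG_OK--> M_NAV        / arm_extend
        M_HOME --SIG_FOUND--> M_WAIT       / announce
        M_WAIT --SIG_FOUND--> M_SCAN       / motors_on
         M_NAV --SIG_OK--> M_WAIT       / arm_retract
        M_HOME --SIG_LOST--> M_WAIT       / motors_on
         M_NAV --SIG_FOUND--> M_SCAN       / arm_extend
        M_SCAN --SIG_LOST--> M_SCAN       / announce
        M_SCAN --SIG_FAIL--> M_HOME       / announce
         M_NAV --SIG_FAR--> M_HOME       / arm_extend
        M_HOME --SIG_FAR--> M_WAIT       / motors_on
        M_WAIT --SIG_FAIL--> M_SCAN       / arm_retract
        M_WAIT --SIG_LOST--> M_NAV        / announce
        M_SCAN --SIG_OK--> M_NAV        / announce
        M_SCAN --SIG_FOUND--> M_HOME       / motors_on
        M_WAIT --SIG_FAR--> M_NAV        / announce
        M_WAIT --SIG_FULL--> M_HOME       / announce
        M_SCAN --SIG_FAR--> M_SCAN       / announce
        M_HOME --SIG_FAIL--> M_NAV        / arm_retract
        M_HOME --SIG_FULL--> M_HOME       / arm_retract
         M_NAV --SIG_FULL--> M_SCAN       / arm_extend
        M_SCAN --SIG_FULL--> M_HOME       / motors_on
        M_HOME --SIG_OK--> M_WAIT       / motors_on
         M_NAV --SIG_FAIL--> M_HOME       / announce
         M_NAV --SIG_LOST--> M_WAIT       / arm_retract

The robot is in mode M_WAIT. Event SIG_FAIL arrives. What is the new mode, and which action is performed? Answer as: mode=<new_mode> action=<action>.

current mode = M_WAIT; filter table to that mode:
  (M_WAIT, SIG_OK) → (M_NAV, arm_extend)
  (M_WAIT, SIG_FOUND) → (M_SCAN, motors_on)
  (M_WAIT, SIG_FAIL) → (M_SCAN, arm_retract)  ← event matches
  (M_WAIT, SIG_LOST) → (M_NAV, announce)
  (M_WAIT, SIG_FAR) → (M_NAV, announce)
  (M_WAIT, SIG_FULL) → (M_HOME, announce)
event = SIG_FAIL selects (M_SCAN, arm_retract)

mode=M_SCAN action=arm_retract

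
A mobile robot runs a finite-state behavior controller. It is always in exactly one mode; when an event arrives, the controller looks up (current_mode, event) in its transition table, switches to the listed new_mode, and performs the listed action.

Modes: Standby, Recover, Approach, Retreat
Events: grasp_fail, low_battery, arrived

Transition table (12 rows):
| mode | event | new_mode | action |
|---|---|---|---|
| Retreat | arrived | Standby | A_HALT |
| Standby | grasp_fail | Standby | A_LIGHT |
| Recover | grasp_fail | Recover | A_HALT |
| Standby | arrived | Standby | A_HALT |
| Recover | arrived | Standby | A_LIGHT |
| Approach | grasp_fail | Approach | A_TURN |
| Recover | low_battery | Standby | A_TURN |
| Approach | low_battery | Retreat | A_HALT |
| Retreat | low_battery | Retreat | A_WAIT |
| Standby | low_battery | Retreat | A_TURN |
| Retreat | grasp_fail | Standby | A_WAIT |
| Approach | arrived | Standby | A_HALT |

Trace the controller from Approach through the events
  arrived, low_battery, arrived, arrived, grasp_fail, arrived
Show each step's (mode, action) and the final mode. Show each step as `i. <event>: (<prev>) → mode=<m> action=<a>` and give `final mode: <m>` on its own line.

1. arrived: (Approach) → mode=Standby action=A_HALT
2. low_battery: (Standby) → mode=Retreat action=A_TURN
3. arrived: (Retreat) → mode=Standby action=A_HALT
4. arrived: (Standby) → mode=Standby action=A_HALT
5. grasp_fail: (Standby) → mode=Standby action=A_LIGHT
6. arrived: (Standby) → mode=Standby action=A_HALT

final mode: Standby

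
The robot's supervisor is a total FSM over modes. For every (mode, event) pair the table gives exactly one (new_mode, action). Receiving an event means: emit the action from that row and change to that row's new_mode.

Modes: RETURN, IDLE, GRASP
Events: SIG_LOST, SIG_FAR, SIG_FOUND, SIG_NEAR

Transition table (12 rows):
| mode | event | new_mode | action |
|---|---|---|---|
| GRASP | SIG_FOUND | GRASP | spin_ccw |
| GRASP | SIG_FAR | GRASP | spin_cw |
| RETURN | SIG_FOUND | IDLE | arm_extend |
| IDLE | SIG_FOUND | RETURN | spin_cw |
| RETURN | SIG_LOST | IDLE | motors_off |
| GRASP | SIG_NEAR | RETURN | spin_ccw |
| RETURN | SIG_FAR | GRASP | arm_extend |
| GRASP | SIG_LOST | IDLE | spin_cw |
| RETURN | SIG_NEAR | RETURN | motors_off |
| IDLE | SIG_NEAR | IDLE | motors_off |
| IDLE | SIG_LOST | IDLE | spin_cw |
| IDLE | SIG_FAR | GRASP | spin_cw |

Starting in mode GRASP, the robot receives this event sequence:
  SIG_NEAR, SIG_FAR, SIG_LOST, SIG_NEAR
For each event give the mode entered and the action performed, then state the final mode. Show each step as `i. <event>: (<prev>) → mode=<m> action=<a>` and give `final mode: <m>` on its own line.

1. SIG_NEAR: (GRASP) → mode=RETURN action=spin_ccw
2. SIG_FAR: (RETURN) → mode=GRASP action=arm_extend
3. SIG_LOST: (GRASP) → mode=IDLE action=spin_cw
4. SIG_NEAR: (IDLE) → mode=IDLE action=motors_off

final mode: IDLE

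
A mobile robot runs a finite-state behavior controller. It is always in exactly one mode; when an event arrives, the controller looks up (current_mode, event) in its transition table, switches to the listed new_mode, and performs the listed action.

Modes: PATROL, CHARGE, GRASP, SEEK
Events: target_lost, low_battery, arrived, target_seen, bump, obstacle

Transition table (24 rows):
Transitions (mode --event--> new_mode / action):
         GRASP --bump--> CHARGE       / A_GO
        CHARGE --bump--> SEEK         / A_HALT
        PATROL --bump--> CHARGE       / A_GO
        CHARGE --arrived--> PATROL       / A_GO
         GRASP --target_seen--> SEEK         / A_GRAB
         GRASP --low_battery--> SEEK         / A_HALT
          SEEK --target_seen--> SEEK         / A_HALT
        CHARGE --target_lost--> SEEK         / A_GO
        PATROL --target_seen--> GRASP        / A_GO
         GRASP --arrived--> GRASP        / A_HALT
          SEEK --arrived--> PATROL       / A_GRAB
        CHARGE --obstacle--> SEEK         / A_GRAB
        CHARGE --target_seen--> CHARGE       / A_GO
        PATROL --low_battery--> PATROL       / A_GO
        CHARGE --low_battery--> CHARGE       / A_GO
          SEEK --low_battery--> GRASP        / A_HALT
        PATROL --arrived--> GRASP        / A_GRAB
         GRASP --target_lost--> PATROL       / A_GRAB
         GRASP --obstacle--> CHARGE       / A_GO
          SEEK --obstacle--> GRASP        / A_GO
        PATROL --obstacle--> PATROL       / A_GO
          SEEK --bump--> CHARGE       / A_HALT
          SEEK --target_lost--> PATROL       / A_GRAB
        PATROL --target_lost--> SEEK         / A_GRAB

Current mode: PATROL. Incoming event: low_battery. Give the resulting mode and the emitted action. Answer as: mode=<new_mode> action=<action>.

mode=PATROL action=A_GO

current mode = PATROL; filter table to that mode:
  (PATROL, bump) → (CHARGE, A_GO)
  (PATROL, target_seen) → (GRASP, A_GO)
  (PATROL, low_battery) → (PATROL, A_GO)  ← event matches
  (PATROL, arrived) → (GRASP, A_GRAB)
  (PATROL, obstacle) → (PATROL, A_GO)
  (PATROL, target_lost) → (SEEK, A_GRAB)
event = low_battery selects (PATROL, A_GO)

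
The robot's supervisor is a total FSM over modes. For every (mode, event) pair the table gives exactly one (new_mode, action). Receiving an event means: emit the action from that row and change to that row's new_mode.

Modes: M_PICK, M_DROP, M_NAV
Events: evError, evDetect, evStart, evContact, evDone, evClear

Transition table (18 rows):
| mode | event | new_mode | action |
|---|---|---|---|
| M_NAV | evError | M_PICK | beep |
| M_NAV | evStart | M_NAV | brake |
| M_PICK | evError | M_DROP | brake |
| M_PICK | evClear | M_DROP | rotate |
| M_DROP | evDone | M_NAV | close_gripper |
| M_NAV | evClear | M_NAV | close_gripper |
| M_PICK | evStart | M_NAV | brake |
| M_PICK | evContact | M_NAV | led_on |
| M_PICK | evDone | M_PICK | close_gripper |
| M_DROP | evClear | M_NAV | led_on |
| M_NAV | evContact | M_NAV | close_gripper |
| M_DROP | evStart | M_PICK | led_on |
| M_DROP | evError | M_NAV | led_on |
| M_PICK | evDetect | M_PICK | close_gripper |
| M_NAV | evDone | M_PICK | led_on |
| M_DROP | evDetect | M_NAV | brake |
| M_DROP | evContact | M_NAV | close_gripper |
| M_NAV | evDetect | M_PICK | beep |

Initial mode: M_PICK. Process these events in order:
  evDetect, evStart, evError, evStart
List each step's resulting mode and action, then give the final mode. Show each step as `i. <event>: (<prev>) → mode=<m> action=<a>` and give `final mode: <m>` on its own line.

final mode: M_NAV

1. evDetect: (M_PICK) → mode=M_PICK action=close_gripper
2. evStart: (M_PICK) → mode=M_NAV action=brake
3. evError: (M_NAV) → mode=M_PICK action=beep
4. evStart: (M_PICK) → mode=M_NAV action=brake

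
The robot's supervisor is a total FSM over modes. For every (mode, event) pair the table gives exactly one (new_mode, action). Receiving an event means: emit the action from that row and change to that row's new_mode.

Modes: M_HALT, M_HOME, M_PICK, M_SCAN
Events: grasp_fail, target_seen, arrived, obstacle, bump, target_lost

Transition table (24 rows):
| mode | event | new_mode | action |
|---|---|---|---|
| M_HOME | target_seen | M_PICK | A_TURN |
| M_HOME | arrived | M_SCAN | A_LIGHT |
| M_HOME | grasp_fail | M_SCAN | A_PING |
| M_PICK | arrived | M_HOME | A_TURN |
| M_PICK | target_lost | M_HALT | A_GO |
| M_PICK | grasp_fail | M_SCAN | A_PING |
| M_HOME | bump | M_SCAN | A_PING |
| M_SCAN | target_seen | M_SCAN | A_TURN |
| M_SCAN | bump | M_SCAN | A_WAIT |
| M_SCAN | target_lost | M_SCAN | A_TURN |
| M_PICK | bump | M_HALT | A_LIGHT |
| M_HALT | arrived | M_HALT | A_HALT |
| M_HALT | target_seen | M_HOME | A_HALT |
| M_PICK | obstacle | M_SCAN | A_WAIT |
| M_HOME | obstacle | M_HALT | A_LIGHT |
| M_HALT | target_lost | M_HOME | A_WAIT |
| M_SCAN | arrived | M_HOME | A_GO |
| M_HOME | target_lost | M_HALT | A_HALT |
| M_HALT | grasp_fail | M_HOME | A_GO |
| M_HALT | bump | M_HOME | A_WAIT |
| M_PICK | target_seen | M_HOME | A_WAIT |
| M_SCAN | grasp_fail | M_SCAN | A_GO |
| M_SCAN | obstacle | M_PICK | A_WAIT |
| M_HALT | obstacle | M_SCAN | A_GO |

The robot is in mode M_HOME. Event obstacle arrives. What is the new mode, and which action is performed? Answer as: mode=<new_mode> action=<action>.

mode=M_HALT action=A_LIGHT

current mode = M_HOME; filter table to that mode:
  (M_HOME, target_seen) → (M_PICK, A_TURN)
  (M_HOME, arrived) → (M_SCAN, A_LIGHT)
  (M_HOME, grasp_fail) → (M_SCAN, A_PING)
  (M_HOME, bump) → (M_SCAN, A_PING)
  (M_HOME, obstacle) → (M_HALT, A_LIGHT)  ← event matches
  (M_HOME, target_lost) → (M_HALT, A_HALT)
event = obstacle selects (M_HALT, A_LIGHT)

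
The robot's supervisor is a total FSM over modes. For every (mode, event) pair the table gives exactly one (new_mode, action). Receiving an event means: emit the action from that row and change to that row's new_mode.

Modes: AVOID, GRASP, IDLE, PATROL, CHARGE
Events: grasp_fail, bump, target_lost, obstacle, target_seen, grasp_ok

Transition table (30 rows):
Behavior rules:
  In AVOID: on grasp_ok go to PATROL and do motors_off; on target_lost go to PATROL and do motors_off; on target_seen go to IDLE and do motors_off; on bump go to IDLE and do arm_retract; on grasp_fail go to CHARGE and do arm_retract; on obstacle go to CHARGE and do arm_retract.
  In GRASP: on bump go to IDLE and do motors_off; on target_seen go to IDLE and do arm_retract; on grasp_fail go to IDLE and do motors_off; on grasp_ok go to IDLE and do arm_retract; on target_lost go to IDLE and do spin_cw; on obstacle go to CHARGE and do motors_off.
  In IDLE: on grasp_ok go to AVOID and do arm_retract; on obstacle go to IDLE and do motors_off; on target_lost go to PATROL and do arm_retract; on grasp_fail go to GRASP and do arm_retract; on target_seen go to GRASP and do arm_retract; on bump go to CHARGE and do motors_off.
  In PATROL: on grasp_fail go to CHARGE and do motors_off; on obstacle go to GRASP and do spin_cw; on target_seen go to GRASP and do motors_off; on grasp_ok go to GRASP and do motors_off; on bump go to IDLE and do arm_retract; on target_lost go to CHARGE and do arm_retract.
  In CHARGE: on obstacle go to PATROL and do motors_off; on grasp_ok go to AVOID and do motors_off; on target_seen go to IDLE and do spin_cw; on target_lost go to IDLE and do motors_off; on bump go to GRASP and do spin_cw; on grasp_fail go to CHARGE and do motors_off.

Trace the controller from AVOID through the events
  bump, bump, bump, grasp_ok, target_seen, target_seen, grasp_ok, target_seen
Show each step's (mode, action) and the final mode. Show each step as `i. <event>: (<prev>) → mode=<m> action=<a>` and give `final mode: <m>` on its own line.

1. bump: (AVOID) → mode=IDLE action=arm_retract
2. bump: (IDLE) → mode=CHARGE action=motors_off
3. bump: (CHARGE) → mode=GRASP action=spin_cw
4. grasp_ok: (GRASP) → mode=IDLE action=arm_retract
5. target_seen: (IDLE) → mode=GRASP action=arm_retract
6. target_seen: (GRASP) → mode=IDLE action=arm_retract
7. grasp_ok: (IDLE) → mode=AVOID action=arm_retract
8. target_seen: (AVOID) → mode=IDLE action=motors_off

final mode: IDLE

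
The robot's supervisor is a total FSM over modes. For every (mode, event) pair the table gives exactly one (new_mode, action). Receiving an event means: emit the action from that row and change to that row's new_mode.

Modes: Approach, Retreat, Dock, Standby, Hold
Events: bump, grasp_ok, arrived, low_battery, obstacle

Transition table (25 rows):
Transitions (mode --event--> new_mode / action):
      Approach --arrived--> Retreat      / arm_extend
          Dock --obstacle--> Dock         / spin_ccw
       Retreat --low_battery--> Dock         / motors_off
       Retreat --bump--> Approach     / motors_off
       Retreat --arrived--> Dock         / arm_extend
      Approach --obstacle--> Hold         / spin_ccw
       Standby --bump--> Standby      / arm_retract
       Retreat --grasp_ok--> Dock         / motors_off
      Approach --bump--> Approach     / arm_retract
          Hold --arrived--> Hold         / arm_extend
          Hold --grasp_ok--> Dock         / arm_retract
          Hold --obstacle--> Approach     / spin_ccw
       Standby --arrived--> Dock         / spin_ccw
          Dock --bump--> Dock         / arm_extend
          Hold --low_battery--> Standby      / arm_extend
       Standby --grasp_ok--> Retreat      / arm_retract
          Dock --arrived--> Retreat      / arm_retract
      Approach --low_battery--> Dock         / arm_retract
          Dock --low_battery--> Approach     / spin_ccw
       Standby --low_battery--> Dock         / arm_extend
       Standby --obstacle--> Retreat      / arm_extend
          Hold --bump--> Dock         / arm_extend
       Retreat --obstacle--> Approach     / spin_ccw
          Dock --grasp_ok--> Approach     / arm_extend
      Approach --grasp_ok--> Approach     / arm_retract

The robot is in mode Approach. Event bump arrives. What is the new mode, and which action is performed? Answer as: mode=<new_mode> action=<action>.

mode=Approach action=arm_retract

current mode = Approach; filter table to that mode:
  (Approach, arrived) → (Retreat, arm_extend)
  (Approach, obstacle) → (Hold, spin_ccw)
  (Approach, bump) → (Approach, arm_retract)  ← event matches
  (Approach, low_battery) → (Dock, arm_retract)
  (Approach, grasp_ok) → (Approach, arm_retract)
event = bump selects (Approach, arm_retract)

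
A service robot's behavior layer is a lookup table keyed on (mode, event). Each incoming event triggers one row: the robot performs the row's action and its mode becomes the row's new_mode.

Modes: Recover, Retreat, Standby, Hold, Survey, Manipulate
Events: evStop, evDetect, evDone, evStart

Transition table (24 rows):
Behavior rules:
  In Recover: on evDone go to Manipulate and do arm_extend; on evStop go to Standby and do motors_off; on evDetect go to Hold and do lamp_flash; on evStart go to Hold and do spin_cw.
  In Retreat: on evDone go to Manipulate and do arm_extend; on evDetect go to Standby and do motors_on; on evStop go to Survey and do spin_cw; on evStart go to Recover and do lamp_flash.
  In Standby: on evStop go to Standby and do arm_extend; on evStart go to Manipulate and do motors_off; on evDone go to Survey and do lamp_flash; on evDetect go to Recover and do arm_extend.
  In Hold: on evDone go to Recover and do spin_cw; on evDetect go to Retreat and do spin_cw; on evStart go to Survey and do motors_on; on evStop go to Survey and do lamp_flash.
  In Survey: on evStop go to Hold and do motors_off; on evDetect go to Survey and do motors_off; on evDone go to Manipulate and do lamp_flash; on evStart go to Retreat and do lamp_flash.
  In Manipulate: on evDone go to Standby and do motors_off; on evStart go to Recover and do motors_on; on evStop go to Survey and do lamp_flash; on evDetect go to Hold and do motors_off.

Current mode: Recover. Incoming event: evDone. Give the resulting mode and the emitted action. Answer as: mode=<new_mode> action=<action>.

mode=Manipulate action=arm_extend

current mode = Recover; filter table to that mode:
  (Recover, evDone) → (Manipulate, arm_extend)  ← event matches
  (Recover, evStop) → (Standby, motors_off)
  (Recover, evDetect) → (Hold, lamp_flash)
  (Recover, evStart) → (Hold, spin_cw)
event = evDone selects (Manipulate, arm_extend)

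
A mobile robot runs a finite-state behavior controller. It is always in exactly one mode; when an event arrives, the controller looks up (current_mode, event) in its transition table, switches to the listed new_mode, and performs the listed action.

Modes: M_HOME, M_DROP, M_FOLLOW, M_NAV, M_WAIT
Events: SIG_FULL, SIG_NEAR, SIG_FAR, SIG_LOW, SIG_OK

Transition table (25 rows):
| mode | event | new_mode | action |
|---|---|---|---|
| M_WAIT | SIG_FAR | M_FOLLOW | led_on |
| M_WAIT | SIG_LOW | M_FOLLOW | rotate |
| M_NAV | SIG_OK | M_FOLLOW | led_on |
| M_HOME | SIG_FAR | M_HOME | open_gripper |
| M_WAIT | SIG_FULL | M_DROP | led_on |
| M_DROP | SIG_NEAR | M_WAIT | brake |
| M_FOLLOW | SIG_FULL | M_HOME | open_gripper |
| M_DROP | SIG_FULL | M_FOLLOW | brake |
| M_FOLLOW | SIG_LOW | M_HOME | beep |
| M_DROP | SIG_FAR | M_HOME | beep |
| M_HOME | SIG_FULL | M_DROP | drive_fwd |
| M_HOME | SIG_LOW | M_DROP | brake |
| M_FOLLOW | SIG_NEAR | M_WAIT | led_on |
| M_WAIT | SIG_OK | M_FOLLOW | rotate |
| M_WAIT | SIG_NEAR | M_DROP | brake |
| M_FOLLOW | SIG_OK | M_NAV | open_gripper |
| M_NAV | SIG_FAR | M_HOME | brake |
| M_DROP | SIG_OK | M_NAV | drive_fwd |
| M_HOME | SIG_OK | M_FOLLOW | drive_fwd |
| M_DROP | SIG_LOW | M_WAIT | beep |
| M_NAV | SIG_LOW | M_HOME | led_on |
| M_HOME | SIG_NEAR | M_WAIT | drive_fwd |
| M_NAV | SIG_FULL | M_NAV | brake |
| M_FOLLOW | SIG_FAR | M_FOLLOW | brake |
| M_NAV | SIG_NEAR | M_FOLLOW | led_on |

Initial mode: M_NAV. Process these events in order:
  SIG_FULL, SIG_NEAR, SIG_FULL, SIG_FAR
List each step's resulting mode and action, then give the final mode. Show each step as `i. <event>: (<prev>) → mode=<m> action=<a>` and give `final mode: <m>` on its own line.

1. SIG_FULL: (M_NAV) → mode=M_NAV action=brake
2. SIG_NEAR: (M_NAV) → mode=M_FOLLOW action=led_on
3. SIG_FULL: (M_FOLLOW) → mode=M_HOME action=open_gripper
4. SIG_FAR: (M_HOME) → mode=M_HOME action=open_gripper

final mode: M_HOME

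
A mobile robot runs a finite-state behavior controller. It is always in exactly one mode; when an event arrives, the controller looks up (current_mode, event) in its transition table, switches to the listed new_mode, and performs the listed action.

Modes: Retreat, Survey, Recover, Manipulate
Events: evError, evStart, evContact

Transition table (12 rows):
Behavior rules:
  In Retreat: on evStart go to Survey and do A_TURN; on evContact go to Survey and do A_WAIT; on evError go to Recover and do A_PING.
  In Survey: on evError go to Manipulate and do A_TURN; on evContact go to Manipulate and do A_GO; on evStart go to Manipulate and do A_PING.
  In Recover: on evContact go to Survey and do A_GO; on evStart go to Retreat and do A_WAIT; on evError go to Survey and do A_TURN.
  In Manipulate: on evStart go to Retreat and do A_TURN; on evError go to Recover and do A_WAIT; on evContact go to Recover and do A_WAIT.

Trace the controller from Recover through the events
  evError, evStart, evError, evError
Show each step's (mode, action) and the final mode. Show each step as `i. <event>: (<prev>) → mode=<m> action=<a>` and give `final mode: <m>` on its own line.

final mode: Survey

1. evError: (Recover) → mode=Survey action=A_TURN
2. evStart: (Survey) → mode=Manipulate action=A_PING
3. evError: (Manipulate) → mode=Recover action=A_WAIT
4. evError: (Recover) → mode=Survey action=A_TURN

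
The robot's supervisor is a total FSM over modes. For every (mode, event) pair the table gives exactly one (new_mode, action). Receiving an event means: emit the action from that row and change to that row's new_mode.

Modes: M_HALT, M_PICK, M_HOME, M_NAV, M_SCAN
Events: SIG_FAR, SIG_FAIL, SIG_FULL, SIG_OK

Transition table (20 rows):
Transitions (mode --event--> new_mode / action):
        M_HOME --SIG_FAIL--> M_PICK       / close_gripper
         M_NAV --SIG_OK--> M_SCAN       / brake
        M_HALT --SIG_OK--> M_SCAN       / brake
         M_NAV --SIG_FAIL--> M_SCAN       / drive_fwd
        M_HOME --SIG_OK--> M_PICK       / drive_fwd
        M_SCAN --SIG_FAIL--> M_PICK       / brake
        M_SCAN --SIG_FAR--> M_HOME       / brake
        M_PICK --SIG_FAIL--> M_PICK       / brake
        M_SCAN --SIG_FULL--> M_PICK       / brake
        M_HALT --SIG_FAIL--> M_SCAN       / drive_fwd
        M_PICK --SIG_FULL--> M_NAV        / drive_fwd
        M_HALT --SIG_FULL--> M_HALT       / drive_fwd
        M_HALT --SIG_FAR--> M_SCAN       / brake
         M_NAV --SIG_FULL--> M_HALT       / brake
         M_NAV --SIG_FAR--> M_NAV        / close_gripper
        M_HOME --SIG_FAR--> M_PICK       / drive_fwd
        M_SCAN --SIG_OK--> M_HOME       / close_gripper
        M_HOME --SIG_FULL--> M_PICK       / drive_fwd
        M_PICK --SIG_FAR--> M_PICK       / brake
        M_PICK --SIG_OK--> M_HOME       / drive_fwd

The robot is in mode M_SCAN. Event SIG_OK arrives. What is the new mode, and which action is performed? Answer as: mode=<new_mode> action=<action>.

mode=M_HOME action=close_gripper

current mode = M_SCAN; filter table to that mode:
  (M_SCAN, SIG_FAIL) → (M_PICK, brake)
  (M_SCAN, SIG_FAR) → (M_HOME, brake)
  (M_SCAN, SIG_FULL) → (M_PICK, brake)
  (M_SCAN, SIG_OK) → (M_HOME, close_gripper)  ← event matches
event = SIG_OK selects (M_HOME, close_gripper)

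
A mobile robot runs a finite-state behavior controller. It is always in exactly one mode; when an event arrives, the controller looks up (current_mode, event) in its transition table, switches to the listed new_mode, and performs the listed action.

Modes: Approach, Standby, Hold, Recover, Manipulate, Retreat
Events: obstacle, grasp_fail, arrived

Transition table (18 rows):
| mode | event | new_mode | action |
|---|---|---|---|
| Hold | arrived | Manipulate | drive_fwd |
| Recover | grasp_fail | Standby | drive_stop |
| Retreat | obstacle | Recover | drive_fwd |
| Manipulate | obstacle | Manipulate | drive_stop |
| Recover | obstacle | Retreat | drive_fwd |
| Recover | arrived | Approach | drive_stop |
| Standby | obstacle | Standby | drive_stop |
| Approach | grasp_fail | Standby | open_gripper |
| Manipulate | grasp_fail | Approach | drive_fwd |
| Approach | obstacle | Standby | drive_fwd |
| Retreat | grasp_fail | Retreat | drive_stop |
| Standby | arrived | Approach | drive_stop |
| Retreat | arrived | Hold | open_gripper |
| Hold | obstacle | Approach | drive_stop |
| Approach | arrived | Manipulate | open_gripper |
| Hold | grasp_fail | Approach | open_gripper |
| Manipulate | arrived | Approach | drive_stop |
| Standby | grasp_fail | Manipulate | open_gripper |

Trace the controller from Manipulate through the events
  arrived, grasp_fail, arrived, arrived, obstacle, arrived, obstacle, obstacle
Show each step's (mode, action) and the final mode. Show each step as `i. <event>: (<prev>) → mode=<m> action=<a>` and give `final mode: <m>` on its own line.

final mode: Standby

1. arrived: (Manipulate) → mode=Approach action=drive_stop
2. grasp_fail: (Approach) → mode=Standby action=open_gripper
3. arrived: (Standby) → mode=Approach action=drive_stop
4. arrived: (Approach) → mode=Manipulate action=open_gripper
5. obstacle: (Manipulate) → mode=Manipulate action=drive_stop
6. arrived: (Manipulate) → mode=Approach action=drive_stop
7. obstacle: (Approach) → mode=Standby action=drive_fwd
8. obstacle: (Standby) → mode=Standby action=drive_stop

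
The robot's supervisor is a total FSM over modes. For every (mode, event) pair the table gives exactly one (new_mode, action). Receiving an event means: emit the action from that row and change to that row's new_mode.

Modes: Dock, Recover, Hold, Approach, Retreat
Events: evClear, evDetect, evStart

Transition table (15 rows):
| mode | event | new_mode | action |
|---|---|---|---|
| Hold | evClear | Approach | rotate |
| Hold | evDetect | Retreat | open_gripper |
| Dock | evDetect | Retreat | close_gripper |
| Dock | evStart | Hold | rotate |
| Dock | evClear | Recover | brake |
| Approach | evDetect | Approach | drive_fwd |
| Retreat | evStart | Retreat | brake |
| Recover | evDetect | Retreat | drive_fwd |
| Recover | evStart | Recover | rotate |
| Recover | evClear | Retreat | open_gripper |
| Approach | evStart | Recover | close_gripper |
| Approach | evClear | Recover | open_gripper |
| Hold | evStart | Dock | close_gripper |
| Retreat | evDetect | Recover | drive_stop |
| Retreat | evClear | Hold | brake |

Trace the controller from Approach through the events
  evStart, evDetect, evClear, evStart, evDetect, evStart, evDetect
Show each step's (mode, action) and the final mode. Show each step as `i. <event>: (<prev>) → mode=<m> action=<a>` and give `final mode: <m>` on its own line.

1. evStart: (Approach) → mode=Recover action=close_gripper
2. evDetect: (Recover) → mode=Retreat action=drive_fwd
3. evClear: (Retreat) → mode=Hold action=brake
4. evStart: (Hold) → mode=Dock action=close_gripper
5. evDetect: (Dock) → mode=Retreat action=close_gripper
6. evStart: (Retreat) → mode=Retreat action=brake
7. evDetect: (Retreat) → mode=Recover action=drive_stop

final mode: Recover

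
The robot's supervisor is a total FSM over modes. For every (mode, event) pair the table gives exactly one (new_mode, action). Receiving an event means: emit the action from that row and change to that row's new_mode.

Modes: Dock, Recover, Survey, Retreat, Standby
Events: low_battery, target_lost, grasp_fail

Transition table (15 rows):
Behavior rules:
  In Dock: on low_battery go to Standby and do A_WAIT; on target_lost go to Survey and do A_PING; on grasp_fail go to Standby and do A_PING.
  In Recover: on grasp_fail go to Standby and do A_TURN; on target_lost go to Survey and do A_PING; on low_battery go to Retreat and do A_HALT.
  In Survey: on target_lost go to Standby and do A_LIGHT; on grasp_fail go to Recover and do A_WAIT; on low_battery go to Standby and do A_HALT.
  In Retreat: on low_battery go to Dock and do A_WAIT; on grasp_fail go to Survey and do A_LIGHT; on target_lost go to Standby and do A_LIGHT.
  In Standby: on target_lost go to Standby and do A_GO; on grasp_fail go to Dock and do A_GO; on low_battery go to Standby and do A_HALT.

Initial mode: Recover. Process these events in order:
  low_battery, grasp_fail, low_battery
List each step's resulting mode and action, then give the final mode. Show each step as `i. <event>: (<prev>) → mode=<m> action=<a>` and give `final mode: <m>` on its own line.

1. low_battery: (Recover) → mode=Retreat action=A_HALT
2. grasp_fail: (Retreat) → mode=Survey action=A_LIGHT
3. low_battery: (Survey) → mode=Standby action=A_HALT

final mode: Standby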